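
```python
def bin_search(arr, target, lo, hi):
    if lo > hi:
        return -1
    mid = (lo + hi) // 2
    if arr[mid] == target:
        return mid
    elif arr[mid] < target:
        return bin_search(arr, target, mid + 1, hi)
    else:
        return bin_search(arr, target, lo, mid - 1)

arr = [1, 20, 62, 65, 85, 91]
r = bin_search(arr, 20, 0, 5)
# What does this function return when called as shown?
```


bin_search(arr, 20, 0, 5)
lo=0, hi=5, mid=2, arr[mid]=62
62 > 20, search left half
lo=0, hi=1, mid=0, arr[mid]=1
1 < 20, search right half
lo=1, hi=1, mid=1, arr[mid]=20
arr[1] == 20, found at index 1
= 1


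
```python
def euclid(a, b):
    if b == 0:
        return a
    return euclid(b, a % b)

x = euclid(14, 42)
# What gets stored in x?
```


euclid(14, 42)
= euclid(42, 14 % 42) = euclid(42, 14)
= euclid(14, 42 % 14) = euclid(14, 0)
b == 0, return a = 14


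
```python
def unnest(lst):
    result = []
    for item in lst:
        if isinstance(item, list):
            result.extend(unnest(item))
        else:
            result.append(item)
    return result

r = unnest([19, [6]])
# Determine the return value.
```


unnest([19, [6]])
Processing each element:
  19 is not a list -> append 19
  [6] is a list -> unnest recursively -> [6]
= [19, 6]


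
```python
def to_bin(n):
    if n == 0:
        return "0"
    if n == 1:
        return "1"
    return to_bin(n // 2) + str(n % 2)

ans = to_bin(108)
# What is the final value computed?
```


to_bin(108)
= to_bin(54) + "0"
= to_bin(27) + "0" + "0"
= to_bin(13) + "1" + "0" + "0"
= to_bin(6) + "1" + "1" + "0" + "0"
= to_bin(3) + "0" + "1" + "1" + "0" + "0"
= to_bin(1) + "1" + "0" + "1" + "1" + "0" + "0"
= "1" + "1" + "0" + "1" + "1" + "0" + "0"
= "1101100"


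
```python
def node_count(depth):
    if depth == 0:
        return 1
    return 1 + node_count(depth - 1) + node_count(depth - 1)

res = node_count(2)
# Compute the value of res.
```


node_count(2)
= 1 + node_count(1) + node_count(1)
= 1 + 2 * node_count(1)
node_count(k) = 2^(k+1) - 1
node_count(0) = 1
node_count(1) = 3
node_count(2) = 7
node_count(2) = 2^3 - 1 = 7


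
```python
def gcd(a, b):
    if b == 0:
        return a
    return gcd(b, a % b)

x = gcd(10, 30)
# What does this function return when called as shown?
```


gcd(10, 30)
= gcd(30, 10 % 30) = gcd(30, 10)
= gcd(10, 30 % 10) = gcd(10, 0)
b == 0, return a = 10


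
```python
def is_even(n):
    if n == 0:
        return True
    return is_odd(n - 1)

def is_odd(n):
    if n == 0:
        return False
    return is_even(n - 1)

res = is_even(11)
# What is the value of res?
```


is_even(11)
= is_odd(10)
= is_even(9)
= is_odd(8)
= is_even(7)
= is_odd(6)
= is_even(5)
= is_odd(4)
= is_even(3)
= is_odd(2)
= is_even(1)
= is_odd(0)
n == 0: return False
= False


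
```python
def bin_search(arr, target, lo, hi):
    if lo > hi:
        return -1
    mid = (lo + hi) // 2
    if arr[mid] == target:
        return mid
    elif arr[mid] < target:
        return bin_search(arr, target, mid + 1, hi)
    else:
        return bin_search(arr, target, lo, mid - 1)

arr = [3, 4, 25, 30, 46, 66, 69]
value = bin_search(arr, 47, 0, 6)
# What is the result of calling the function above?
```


bin_search(arr, 47, 0, 6)
lo=0, hi=6, mid=3, arr[mid]=30
30 < 47, search right half
lo=4, hi=6, mid=5, arr[mid]=66
66 > 47, search left half
lo=4, hi=4, mid=4, arr[mid]=46
46 < 47, search right half
lo > hi, target not found, return -1
= -1


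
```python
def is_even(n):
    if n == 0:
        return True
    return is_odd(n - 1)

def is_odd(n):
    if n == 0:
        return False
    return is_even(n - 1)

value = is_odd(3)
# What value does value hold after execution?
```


is_odd(3)
= is_even(2)
= is_odd(1)
= is_even(0)
n == 0: return True
= True


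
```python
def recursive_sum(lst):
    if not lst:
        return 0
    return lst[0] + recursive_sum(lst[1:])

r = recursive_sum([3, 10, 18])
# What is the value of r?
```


recursive_sum([3, 10, 18])
= 3 + recursive_sum([10, 18])
= 3 + 10 + recursive_sum([18])
= 3 + 10 + 18 + recursive_sum([])
= 3 + 10 + 18 + 0
= 31


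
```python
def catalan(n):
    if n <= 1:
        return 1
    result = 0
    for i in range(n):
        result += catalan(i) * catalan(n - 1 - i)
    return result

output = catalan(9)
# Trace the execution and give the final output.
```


catalan(9)
= sum of catalan(i) * catalan(9-1-i) for i in 0..8
First compute sub-values bottom-up:
  catalan(0) = 1, catalan(1) = 1
  catalan(2) = 1*1 + 1*1 = 2
  catalan(3) = 1*2 + 1*1 + 2*1 = 5
  catalan(4) = 1*5 + 1*2 + 2*1 + 5*1 = 14
  catalan(5) = 1*14 + 1*5 + 2*2 + 5*1 + 14*1 = 42
  catalan(6) = 1*42 + 1*14 + 2*5 + 5*2 + 14*1 + 42*1 = 132
  catalan(7) = 1*132 + 1*42 + 2*14 + 5*5 + 14*2 + 42*1 + 132*1 = 429
  catalan(8) = 1*429 + 1*132 + 2*42 + 5*14 + 14*5 + 42*2 + 132*1 + 429*1 = 1430
Now catalan(9):
  catalan(0)*catalan(8) = 1*1430 = 1430
  catalan(1)*catalan(7) = 1*429 = 429
  catalan(2)*catalan(6) = 2*132 = 264
  catalan(3)*catalan(5) = 5*42 = 210
  catalan(4)*catalan(4) = 14*14 = 196
  catalan(5)*catalan(3) = 42*5 = 210
  catalan(6)*catalan(2) = 132*2 = 264
  catalan(7)*catalan(1) = 429*1 = 429
  catalan(8)*catalan(0) = 1430*1 = 1430
= 1430 + 429 + 264 + 210 + 196 + 210 + 264 + 429 + 1430
= 4862


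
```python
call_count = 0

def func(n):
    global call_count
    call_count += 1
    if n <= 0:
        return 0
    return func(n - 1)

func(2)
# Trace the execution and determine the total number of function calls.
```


func(2) calls func(1) calls ... calls func(0)
Total calls: 2 + 1 (for base case) = 3


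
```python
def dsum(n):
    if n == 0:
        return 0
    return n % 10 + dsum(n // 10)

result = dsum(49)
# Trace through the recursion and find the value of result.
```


dsum(49)
= 9 + dsum(4)
= 9 + 4 + dsum(0)
= 9 + 4 + 0
= 13


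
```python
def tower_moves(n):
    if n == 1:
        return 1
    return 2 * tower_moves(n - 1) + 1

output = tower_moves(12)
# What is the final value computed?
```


tower_moves(12)
= 2 * tower_moves(11) + 1
= 2 * (2 * tower_moves(10) + 1) + 1
= 2 * (2 * (2 * tower_moves(9) + 1) + 1) + 1
= 2 * (2 * (2 * (2 * tower_moves(8) + 1) + 1) + 1) + 1
= 2 * (2 * (2 * (2 * (2 * tower_moves(7) + 1) + 1) + 1) + 1) + 1
= 2 * (2 * (2 * (2 * (2 * (2 * tower_moves(6) + 1) + 1) + 1) + 1) + 1) + 1
= 2 * (2 * (2 * (2 * (2 * (2 * (2 * tower_moves(5) + 1) + 1) + 1) + 1) + 1) + 1) + 1
= 2 * (2 * (2 * (2 * (2 * (2 * (2 * (2 * tower_moves(4) + 1) + 1) + 1) + 1) + 1) + 1) + 1) + 1
= 2 * (2 * (2 * (2 * (2 * (2 * (2 * (2 * (2 * tower_moves(3) + 1) + 1) + 1) + 1) + 1) + 1) + 1) + 1) + 1
= 2 * (2 * (2 * (2 * (2 * (2 * (2 * (2 * (2 * (2 * tower_moves(2) + 1) + 1) + 1) + 1) + 1) + 1) + 1) + 1) + 1) + 1
= 2 * (2 * (2 * (2 * (2 * (2 * (2 * (2 * (2 * (2 * (2 * tower_moves(1) + 1) + 1) + 1) + 1) + 1) + 1) + 1) + 1) + 1) + 1) + 1
Now compute bottom-up:
tower_moves(1) = 1
tower_moves(2) = 2 * 1 + 1 = 3
tower_moves(3) = 2 * 3 + 1 = 7
tower_moves(4) = 2 * 7 + 1 = 15
tower_moves(5) = 2 * 15 + 1 = 31
tower_moves(6) = 2 * 31 + 1 = 63
tower_moves(7) = 2 * 63 + 1 = 127
tower_moves(8) = 2 * 127 + 1 = 255
tower_moves(9) = 2 * 255 + 1 = 511
tower_moves(10) = 2 * 511 + 1 = 1023
tower_moves(11) = 2 * 1023 + 1 = 2047
tower_moves(12) = 2 * 2047 + 1 = 4095
= 4095


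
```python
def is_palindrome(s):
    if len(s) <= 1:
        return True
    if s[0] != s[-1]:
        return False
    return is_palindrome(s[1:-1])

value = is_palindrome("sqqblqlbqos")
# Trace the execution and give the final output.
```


is_palindrome("sqqblqlbqos")
"sqqblqlbqos": s[0]='s' == s[-1]='s' -> is_palindrome("qqblqlbqo")
"qqblqlbqo": s[0]='q' != s[-1]='o' -> False
= False


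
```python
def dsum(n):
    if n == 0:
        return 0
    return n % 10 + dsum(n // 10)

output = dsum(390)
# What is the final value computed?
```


dsum(390)
= 0 + dsum(39)
= 0 + 9 + dsum(3)
= 0 + 9 + 3 + dsum(0)
= 0 + 9 + 3 + 0
= 12


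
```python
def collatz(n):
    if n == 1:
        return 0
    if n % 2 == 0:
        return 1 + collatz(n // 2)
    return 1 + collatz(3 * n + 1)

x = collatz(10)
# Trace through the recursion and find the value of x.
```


collatz(10)
10 is even -> collatz(5)
5 is odd -> 3*5+1 = 16 -> collatz(16)
16 is even -> collatz(8)
8 is even -> collatz(4)
4 is even -> collatz(2)
2 is even -> collatz(1)
Reached 1 after 6 steps
= 6


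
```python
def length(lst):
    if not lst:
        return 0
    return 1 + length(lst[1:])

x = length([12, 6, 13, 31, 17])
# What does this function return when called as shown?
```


length([12, 6, 13, 31, 17])
= 1 + length([6, 13, 31, 17])
= 1 + 1 + length([13, 31, 17])
= 1 + 1 + 1 + length([31, 17])
= 1 + 1 + 1 + 1 + length([17])
= 1 + 1 + 1 + 1 + 1 + length([])
= 1 + 1 + 1 + 1 + 1 + 0
= 5


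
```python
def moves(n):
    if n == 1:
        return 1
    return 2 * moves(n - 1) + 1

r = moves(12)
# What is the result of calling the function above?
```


moves(12)
= 2 * moves(11) + 1
= 2 * (2 * moves(10) + 1) + 1
= 2 * (2 * (2 * moves(9) + 1) + 1) + 1
= 2 * (2 * (2 * (2 * moves(8) + 1) + 1) + 1) + 1
= 2 * (2 * (2 * (2 * (2 * moves(7) + 1) + 1) + 1) + 1) + 1
= 2 * (2 * (2 * (2 * (2 * (2 * moves(6) + 1) + 1) + 1) + 1) + 1) + 1
= 2 * (2 * (2 * (2 * (2 * (2 * (2 * moves(5) + 1) + 1) + 1) + 1) + 1) + 1) + 1
= 2 * (2 * (2 * (2 * (2 * (2 * (2 * (2 * moves(4) + 1) + 1) + 1) + 1) + 1) + 1) + 1) + 1
= 2 * (2 * (2 * (2 * (2 * (2 * (2 * (2 * (2 * moves(3) + 1) + 1) + 1) + 1) + 1) + 1) + 1) + 1) + 1
= 2 * (2 * (2 * (2 * (2 * (2 * (2 * (2 * (2 * (2 * moves(2) + 1) + 1) + 1) + 1) + 1) + 1) + 1) + 1) + 1) + 1
= 2 * (2 * (2 * (2 * (2 * (2 * (2 * (2 * (2 * (2 * (2 * moves(1) + 1) + 1) + 1) + 1) + 1) + 1) + 1) + 1) + 1) + 1) + 1
Now compute bottom-up:
moves(1) = 1
moves(2) = 2 * 1 + 1 = 3
moves(3) = 2 * 3 + 1 = 7
moves(4) = 2 * 7 + 1 = 15
moves(5) = 2 * 15 + 1 = 31
moves(6) = 2 * 31 + 1 = 63
moves(7) = 2 * 63 + 1 = 127
moves(8) = 2 * 127 + 1 = 255
moves(9) = 2 * 255 + 1 = 511
moves(10) = 2 * 511 + 1 = 1023
moves(11) = 2 * 1023 + 1 = 2047
moves(12) = 2 * 2047 + 1 = 4095
= 4095


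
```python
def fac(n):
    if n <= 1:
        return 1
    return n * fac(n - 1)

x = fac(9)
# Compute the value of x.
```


fac(9)
= 9 * fac(8)
= 9 * 8 * fac(7)
= 9 * 8 * 7 * fac(6)
= 9 * 8 * 7 * 6 * fac(5)
= 9 * 8 * 7 * 6 * 5 * fac(4)
= 9 * 8 * 7 * 6 * 5 * 4 * fac(3)
= 9 * 8 * 7 * 6 * 5 * 4 * 3 * fac(2)
= 9 * 8 * 7 * 6 * 5 * 4 * 3 * 2 * fac(1)
= 9 * 8 * 7 * 6 * 5 * 4 * 3 * 2 * 1
= 362880


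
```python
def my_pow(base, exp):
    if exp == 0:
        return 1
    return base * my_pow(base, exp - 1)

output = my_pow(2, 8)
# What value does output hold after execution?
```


my_pow(2, 8)
= 2 * my_pow(2, 7)
= 2 * 2 * my_pow(2, 6)
= 2 * 2 * 2 * my_pow(2, 5)
= 2 * 2 * 2 * 2 * my_pow(2, 4)
= 2 * 2 * 2 * 2 * 2 * my_pow(2, 3)
= 2 * 2 * 2 * 2 * 2 * 2 * my_pow(2, 2)
= 2 * 2 * 2 * 2 * 2 * 2 * 2 * my_pow(2, 1)
= 2 * 2 * 2 * 2 * 2 * 2 * 2 * 2 * my_pow(2, 0)
= 2 * 2 * 2 * 2 * 2 * 2 * 2 * 2 * 1
= 256


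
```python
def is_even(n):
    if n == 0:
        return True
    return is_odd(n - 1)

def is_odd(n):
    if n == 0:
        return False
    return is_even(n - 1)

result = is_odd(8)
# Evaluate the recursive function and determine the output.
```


is_odd(8)
= is_even(7)
= is_odd(6)
= is_even(5)
= is_odd(4)
= is_even(3)
= is_odd(2)
= is_even(1)
= is_odd(0)
n == 0: return False
= False


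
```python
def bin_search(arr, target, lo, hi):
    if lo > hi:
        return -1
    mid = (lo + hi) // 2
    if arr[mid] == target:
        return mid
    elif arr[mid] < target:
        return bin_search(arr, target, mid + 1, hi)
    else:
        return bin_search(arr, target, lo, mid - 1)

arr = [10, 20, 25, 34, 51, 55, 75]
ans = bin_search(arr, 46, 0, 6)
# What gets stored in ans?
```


bin_search(arr, 46, 0, 6)
lo=0, hi=6, mid=3, arr[mid]=34
34 < 46, search right half
lo=4, hi=6, mid=5, arr[mid]=55
55 > 46, search left half
lo=4, hi=4, mid=4, arr[mid]=51
51 > 46, search left half
lo > hi, target not found, return -1
= -1


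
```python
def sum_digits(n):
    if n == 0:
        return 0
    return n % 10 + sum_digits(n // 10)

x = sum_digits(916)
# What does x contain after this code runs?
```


sum_digits(916)
= 6 + sum_digits(91)
= 6 + 1 + sum_digits(9)
= 6 + 1 + 9 + sum_digits(0)
= 6 + 1 + 9 + 0
= 16


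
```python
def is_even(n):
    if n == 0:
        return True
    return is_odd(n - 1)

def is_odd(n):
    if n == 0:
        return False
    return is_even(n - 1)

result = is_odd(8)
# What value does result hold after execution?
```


is_odd(8)
= is_even(7)
= is_odd(6)
= is_even(5)
= is_odd(4)
= is_even(3)
= is_odd(2)
= is_even(1)
= is_odd(0)
n == 0: return False
= False


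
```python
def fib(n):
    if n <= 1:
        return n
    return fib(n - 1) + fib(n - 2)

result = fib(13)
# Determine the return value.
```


fib(13)
= fib(12) + fib(11)
= (fib(11) + fib(10)) + fib(11)
Computing bottom-up: fib(0)=0, fib(1)=1, fib(2)=1, fib(3)=2, fib(4)=3, fib(5)=5, fib(6)=8, fib(7)=13, fib(8)=21, fib(9)=34, fib(10)=55, fib(11)=89, fib(12)=144, fib(13)=233
= 233


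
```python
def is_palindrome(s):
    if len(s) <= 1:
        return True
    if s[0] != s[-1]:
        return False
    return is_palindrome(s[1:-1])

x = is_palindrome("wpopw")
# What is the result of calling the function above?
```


is_palindrome("wpopw")
"wpopw": s[0]='w' == s[-1]='w' -> is_palindrome("pop")
"pop": s[0]='p' == s[-1]='p' -> is_palindrome("o")
"o": len <= 1 -> True
= True


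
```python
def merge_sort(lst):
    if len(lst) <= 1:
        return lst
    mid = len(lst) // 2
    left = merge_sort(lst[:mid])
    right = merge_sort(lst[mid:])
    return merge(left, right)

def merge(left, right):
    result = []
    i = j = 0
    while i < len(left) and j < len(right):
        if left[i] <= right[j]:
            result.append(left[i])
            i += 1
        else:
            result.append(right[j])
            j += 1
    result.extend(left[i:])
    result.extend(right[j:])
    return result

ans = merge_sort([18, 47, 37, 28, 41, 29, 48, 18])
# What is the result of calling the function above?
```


merge_sort([18, 47, 37, 28, 41, 29, 48, 18])
Split into [18, 47, 37, 28] and [41, 29, 48, 18]
Left sorted: [18, 28, 37, 47]
Right sorted: [18, 29, 41, 48]
Merge [18, 28, 37, 47] and [18, 29, 41, 48]
= [18, 18, 28, 29, 37, 41, 47, 48]


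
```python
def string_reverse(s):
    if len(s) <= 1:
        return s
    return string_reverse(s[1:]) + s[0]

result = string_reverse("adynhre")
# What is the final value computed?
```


string_reverse("adynhre")
= string_reverse("dynhre") + "a"
= string_reverse("ynhre") + "d" + "a"
= string_reverse("nhre") + "y" + "d" + "a"
= string_reverse("hre") + "n" + "y" + "d" + "a"
= string_reverse("re") + "h" + "n" + "y" + "d" + "a"
= string_reverse("e") + "r" + "h" + "n" + "y" + "d" + "a"
= "e" + "r" + "h" + "n" + "y" + "d" + "a"
= "erhnyda"


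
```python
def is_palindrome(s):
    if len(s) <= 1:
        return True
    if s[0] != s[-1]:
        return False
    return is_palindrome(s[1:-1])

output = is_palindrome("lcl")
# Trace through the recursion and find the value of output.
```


is_palindrome("lcl")
"lcl": s[0]='l' == s[-1]='l' -> is_palindrome("c")
"c": len <= 1 -> True
= True


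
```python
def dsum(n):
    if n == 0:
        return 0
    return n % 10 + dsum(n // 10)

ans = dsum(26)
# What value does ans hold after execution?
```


dsum(26)
= 6 + dsum(2)
= 6 + 2 + dsum(0)
= 6 + 2 + 0
= 8


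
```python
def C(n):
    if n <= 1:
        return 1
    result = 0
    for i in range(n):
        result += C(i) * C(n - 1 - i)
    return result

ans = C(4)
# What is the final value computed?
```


C(4)
= sum of C(i) * C(4-1-i) for i in 0..3
First compute sub-values bottom-up:
  C(0) = 1, C(1) = 1
  C(2) = 1*1 + 1*1 = 2
  C(3) = 1*2 + 1*1 + 2*1 = 5
Now C(4):
  C(0)*C(3) = 1*5 = 5
  C(1)*C(2) = 1*2 = 2
  C(2)*C(1) = 2*1 = 2
  C(3)*C(0) = 5*1 = 5
= 5 + 2 + 2 + 5
= 14


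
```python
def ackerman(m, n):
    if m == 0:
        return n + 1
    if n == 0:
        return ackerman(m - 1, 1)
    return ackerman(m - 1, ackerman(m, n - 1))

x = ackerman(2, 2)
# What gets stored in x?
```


ackerman(2, 2)
= ackerman(1, ackerman(2, 1))
First compute ackerman(2, 1) = 5
= ackerman(1, 5)
= 7


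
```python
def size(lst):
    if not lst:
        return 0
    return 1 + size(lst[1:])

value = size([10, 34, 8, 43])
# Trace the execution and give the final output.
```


size([10, 34, 8, 43])
= 1 + size([34, 8, 43])
= 1 + 1 + size([8, 43])
= 1 + 1 + 1 + size([43])
= 1 + 1 + 1 + 1 + size([])
= 1 + 1 + 1 + 1 + 0
= 4


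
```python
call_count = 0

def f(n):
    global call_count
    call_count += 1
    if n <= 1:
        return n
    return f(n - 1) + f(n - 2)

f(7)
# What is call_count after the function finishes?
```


f(7) calls f(6) and f(5); each non-base call branches into two more.
Let C(k) = total number of calls made by f(k), including the call to f(k) itself.
Base cases: C(0) = 1, C(1) = 1
Recurrence: C(k) = 1 + C(k-1) + C(k-2)
  C(2) = 1 + C(1) + C(0) = 1 + 1 + 1 = 3
  C(3) = 1 + C(2) + C(1) = 1 + 3 + 1 = 5
  C(4) = 1 + C(3) + C(2) = 1 + 5 + 3 = 9
  C(5) = 1 + C(4) + C(3) = 1 + 9 + 5 = 15
  C(6) = 1 + C(5) + C(4) = 1 + 15 + 9 = 25
  C(7) = 1 + C(6) + C(5) = 1 + 25 + 15 = 41
Total calls = C(7) = 41


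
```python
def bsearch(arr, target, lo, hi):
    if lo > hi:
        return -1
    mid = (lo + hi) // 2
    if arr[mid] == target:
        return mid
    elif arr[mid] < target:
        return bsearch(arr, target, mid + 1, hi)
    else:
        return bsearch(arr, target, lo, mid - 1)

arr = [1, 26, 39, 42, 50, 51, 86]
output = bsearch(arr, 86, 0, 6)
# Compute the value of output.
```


bsearch(arr, 86, 0, 6)
lo=0, hi=6, mid=3, arr[mid]=42
42 < 86, search right half
lo=4, hi=6, mid=5, arr[mid]=51
51 < 86, search right half
lo=6, hi=6, mid=6, arr[mid]=86
arr[6] == 86, found at index 6
= 6


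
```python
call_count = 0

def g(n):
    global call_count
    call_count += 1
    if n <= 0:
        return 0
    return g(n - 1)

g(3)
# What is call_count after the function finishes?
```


g(3) calls g(2) calls ... calls g(0)
Total calls: 3 + 1 (for base case) = 4


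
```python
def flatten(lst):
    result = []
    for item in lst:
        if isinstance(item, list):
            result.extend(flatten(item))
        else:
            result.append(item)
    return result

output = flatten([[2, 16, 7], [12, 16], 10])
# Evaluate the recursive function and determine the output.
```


flatten([[2, 16, 7], [12, 16], 10])
Processing each element:
  [2, 16, 7] is a list -> flatten recursively -> [2, 16, 7]
  [12, 16] is a list -> flatten recursively -> [12, 16]
  10 is not a list -> append 10
= [2, 16, 7, 12, 16, 10]


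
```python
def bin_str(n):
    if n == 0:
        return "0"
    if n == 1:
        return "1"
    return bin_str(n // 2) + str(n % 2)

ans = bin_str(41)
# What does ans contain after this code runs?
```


bin_str(41)
= bin_str(20) + "1"
= bin_str(10) + "0" + "1"
= bin_str(5) + "0" + "0" + "1"
= bin_str(2) + "1" + "0" + "0" + "1"
= bin_str(1) + "0" + "1" + "0" + "0" + "1"
= "1" + "0" + "1" + "0" + "0" + "1"
= "101001"


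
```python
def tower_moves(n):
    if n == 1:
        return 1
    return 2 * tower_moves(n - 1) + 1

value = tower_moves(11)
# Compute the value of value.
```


tower_moves(11)
= 2 * tower_moves(10) + 1
= 2 * (2 * tower_moves(9) + 1) + 1
= 2 * (2 * (2 * tower_moves(8) + 1) + 1) + 1
= 2 * (2 * (2 * (2 * tower_moves(7) + 1) + 1) + 1) + 1
= 2 * (2 * (2 * (2 * (2 * tower_moves(6) + 1) + 1) + 1) + 1) + 1
= 2 * (2 * (2 * (2 * (2 * (2 * tower_moves(5) + 1) + 1) + 1) + 1) + 1) + 1
= 2 * (2 * (2 * (2 * (2 * (2 * (2 * tower_moves(4) + 1) + 1) + 1) + 1) + 1) + 1) + 1
= 2 * (2 * (2 * (2 * (2 * (2 * (2 * (2 * tower_moves(3) + 1) + 1) + 1) + 1) + 1) + 1) + 1) + 1
= 2 * (2 * (2 * (2 * (2 * (2 * (2 * (2 * (2 * tower_moves(2) + 1) + 1) + 1) + 1) + 1) + 1) + 1) + 1) + 1
= 2 * (2 * (2 * (2 * (2 * (2 * (2 * (2 * (2 * (2 * tower_moves(1) + 1) + 1) + 1) + 1) + 1) + 1) + 1) + 1) + 1) + 1
Now compute bottom-up:
tower_moves(1) = 1
tower_moves(2) = 2 * 1 + 1 = 3
tower_moves(3) = 2 * 3 + 1 = 7
tower_moves(4) = 2 * 7 + 1 = 15
tower_moves(5) = 2 * 15 + 1 = 31
tower_moves(6) = 2 * 31 + 1 = 63
tower_moves(7) = 2 * 63 + 1 = 127
tower_moves(8) = 2 * 127 + 1 = 255
tower_moves(9) = 2 * 255 + 1 = 511
tower_moves(10) = 2 * 511 + 1 = 1023
tower_moves(11) = 2 * 1023 + 1 = 2047
= 2047


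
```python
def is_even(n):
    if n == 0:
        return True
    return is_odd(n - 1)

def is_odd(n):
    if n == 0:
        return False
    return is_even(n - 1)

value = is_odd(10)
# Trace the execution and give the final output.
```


is_odd(10)
= is_even(9)
= is_odd(8)
= is_even(7)
= is_odd(6)
= is_even(5)
= is_odd(4)
= is_even(3)
= is_odd(2)
= is_even(1)
= is_odd(0)
n == 0: return False
= False


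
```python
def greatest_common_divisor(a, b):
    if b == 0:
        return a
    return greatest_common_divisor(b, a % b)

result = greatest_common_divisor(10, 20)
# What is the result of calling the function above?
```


greatest_common_divisor(10, 20)
= greatest_common_divisor(20, 10 % 20) = greatest_common_divisor(20, 10)
= greatest_common_divisor(10, 20 % 10) = greatest_common_divisor(10, 0)
b == 0, return a = 10


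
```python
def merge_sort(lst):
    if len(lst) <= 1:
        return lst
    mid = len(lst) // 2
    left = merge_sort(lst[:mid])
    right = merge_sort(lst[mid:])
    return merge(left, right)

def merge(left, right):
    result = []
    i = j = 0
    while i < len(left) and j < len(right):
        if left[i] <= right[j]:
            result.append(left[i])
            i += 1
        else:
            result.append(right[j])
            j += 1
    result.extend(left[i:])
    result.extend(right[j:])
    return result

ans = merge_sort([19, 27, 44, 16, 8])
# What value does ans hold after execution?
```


merge_sort([19, 27, 44, 16, 8])
Split into [19, 27] and [44, 16, 8]
Left sorted: [19, 27]
Right sorted: [8, 16, 44]
Merge [19, 27] and [8, 16, 44]
= [8, 16, 19, 27, 44]


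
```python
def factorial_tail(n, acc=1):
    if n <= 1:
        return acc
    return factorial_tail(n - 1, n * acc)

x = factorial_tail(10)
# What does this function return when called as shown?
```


factorial_tail(10, 1)
= factorial_tail(9, 10 * 1) = factorial_tail(9, 10)
= factorial_tail(8, 9 * 10) = factorial_tail(8, 90)
= factorial_tail(7, 8 * 90) = factorial_tail(7, 720)
= factorial_tail(6, 7 * 720) = factorial_tail(6, 5040)
= factorial_tail(5, 6 * 5040) = factorial_tail(5, 30240)
= factorial_tail(4, 5 * 30240) = factorial_tail(4, 151200)
= factorial_tail(3, 4 * 151200) = factorial_tail(3, 604800)
= factorial_tail(2, 3 * 604800) = factorial_tail(2, 1814400)
= factorial_tail(1, 2 * 1814400) = factorial_tail(1, 3628800)
n <= 1, return acc = 3628800


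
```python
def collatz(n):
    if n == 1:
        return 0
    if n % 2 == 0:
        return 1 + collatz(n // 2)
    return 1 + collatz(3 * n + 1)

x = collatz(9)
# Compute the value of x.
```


collatz(9)
9 is odd -> 3*9+1 = 28 -> collatz(28)
28 is even -> collatz(14)
14 is even -> collatz(7)
7 is odd -> 3*7+1 = 22 -> collatz(22)
22 is even -> collatz(11)
11 is odd -> 3*11+1 = 34 -> collatz(34)
34 is even -> collatz(17)
17 is odd -> 3*17+1 = 52 -> collatz(52)
52 is even -> collatz(26)
26 is even -> collatz(13)
13 is odd -> 3*13+1 = 40 -> collatz(40)
40 is even -> collatz(20)
20 is even -> collatz(10)
10 is even -> collatz(5)
5 is odd -> 3*5+1 = 16 -> collatz(16)
16 is even -> collatz(8)
8 is even -> collatz(4)
4 is even -> collatz(2)
2 is even -> collatz(1)
Reached 1 after 19 steps
= 19


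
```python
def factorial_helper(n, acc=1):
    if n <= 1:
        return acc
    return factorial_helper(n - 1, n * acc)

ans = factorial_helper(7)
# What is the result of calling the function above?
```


factorial_helper(7, 1)
= factorial_helper(6, 7 * 1) = factorial_helper(6, 7)
= factorial_helper(5, 6 * 7) = factorial_helper(5, 42)
= factorial_helper(4, 5 * 42) = factorial_helper(4, 210)
= factorial_helper(3, 4 * 210) = factorial_helper(3, 840)
= factorial_helper(2, 3 * 840) = factorial_helper(2, 2520)
= factorial_helper(1, 2 * 2520) = factorial_helper(1, 5040)
n <= 1, return acc = 5040


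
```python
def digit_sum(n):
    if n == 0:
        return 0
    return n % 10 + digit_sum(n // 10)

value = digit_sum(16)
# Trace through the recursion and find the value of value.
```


digit_sum(16)
= 6 + digit_sum(1)
= 6 + 1 + digit_sum(0)
= 6 + 1 + 0
= 7


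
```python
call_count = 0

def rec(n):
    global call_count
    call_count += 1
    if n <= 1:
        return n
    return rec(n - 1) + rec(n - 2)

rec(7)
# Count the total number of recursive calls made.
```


rec(7) calls rec(6) and rec(5); each non-base call branches into two more.
Let C(k) = total number of calls made by rec(k), including the call to rec(k) itself.
Base cases: C(0) = 1, C(1) = 1
Recurrence: C(k) = 1 + C(k-1) + C(k-2)
  C(2) = 1 + C(1) + C(0) = 1 + 1 + 1 = 3
  C(3) = 1 + C(2) + C(1) = 1 + 3 + 1 = 5
  C(4) = 1 + C(3) + C(2) = 1 + 5 + 3 = 9
  C(5) = 1 + C(4) + C(3) = 1 + 9 + 5 = 15
  C(6) = 1 + C(5) + C(4) = 1 + 15 + 9 = 25
  C(7) = 1 + C(6) + C(5) = 1 + 25 + 15 = 41
Total calls = C(7) = 41


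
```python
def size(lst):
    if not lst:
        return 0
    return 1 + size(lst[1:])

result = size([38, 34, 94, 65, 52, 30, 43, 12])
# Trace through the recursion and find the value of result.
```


size([38, 34, 94, 65, 52, 30, 43, 12])
= 1 + size([34, 94, 65, 52, 30, 43, 12])
= 1 + 1 + size([94, 65, 52, 30, 43, 12])
= 1 + 1 + 1 + size([65, 52, 30, 43, 12])
= 1 + 1 + 1 + 1 + size([52, 30, 43, 12])
= 1 + 1 + 1 + 1 + 1 + size([30, 43, 12])
= 1 + 1 + 1 + 1 + 1 + 1 + size([43, 12])
= 1 + 1 + 1 + 1 + 1 + 1 + 1 + size([12])
= 1 + 1 + 1 + 1 + 1 + 1 + 1 + 1 + size([])
= 1 + 1 + 1 + 1 + 1 + 1 + 1 + 1 + 0
= 8


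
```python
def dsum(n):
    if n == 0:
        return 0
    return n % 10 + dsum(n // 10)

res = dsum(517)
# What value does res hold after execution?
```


dsum(517)
= 7 + dsum(51)
= 7 + 1 + dsum(5)
= 7 + 1 + 5 + dsum(0)
= 7 + 1 + 5 + 0
= 13


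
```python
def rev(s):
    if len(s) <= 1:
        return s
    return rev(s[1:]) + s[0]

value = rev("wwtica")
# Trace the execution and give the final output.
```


rev("wwtica")
= rev("wtica") + "w"
= rev("tica") + "w" + "w"
= rev("ica") + "t" + "w" + "w"
= rev("ca") + "i" + "t" + "w" + "w"
= rev("a") + "c" + "i" + "t" + "w" + "w"
= "a" + "c" + "i" + "t" + "w" + "w"
= "acitww"


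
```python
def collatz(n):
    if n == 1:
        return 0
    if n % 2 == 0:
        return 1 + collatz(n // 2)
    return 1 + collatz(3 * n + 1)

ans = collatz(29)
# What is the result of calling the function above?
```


collatz(29)
29 is odd -> 3*29+1 = 88 -> collatz(88)
88 is even -> collatz(44)
44 is even -> collatz(22)
22 is even -> collatz(11)
11 is odd -> 3*11+1 = 34 -> collatz(34)
34 is even -> collatz(17)
17 is odd -> 3*17+1 = 52 -> collatz(52)
52 is even -> collatz(26)
26 is even -> collatz(13)
13 is odd -> 3*13+1 = 40 -> collatz(40)
40 is even -> collatz(20)
20 is even -> collatz(10)
10 is even -> collatz(5)
5 is odd -> 3*5+1 = 16 -> collatz(16)
16 is even -> collatz(8)
8 is even -> collatz(4)
4 is even -> collatz(2)
2 is even -> collatz(1)
Reached 1 after 18 steps
= 18


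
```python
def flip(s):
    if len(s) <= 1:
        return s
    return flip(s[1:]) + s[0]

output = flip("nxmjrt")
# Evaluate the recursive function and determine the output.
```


flip("nxmjrt")
= flip("xmjrt") + "n"
= flip("mjrt") + "x" + "n"
= flip("jrt") + "m" + "x" + "n"
= flip("rt") + "j" + "m" + "x" + "n"
= flip("t") + "r" + "j" + "m" + "x" + "n"
= "t" + "r" + "j" + "m" + "x" + "n"
= "trjmxn"


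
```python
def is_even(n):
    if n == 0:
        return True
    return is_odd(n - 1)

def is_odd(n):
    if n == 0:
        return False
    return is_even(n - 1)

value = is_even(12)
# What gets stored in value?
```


is_even(12)
= is_odd(11)
= is_even(10)
= is_odd(9)
= is_even(8)
= is_odd(7)
= is_even(6)
= is_odd(5)
= is_even(4)
= is_odd(3)
= is_even(2)
= is_odd(1)
= is_even(0)
n == 0: return True
= True


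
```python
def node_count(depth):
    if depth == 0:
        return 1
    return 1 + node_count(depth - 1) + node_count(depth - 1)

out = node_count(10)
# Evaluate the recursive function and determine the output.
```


node_count(10)
= 1 + node_count(9) + node_count(9)
= 1 + 2 * node_count(9)
node_count(k) = 2^(k+1) - 1
node_count(0) = 1
node_count(1) = 3
node_count(2) = 7
node_count(3) = 15
node_count(4) = 31
node_count(10) = 2^11 - 1 = 2047


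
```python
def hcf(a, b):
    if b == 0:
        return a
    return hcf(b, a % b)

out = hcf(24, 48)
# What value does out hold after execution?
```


hcf(24, 48)
= hcf(48, 24 % 48) = hcf(48, 24)
= hcf(24, 48 % 24) = hcf(24, 0)
b == 0, return a = 24


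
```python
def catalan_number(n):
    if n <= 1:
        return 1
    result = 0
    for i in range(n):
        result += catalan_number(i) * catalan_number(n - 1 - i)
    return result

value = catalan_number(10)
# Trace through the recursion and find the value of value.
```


catalan_number(10)
= sum of catalan_number(i) * catalan_number(10-1-i) for i in 0..9
First compute sub-values bottom-up:
  catalan_number(0) = 1, catalan_number(1) = 1
  catalan_number(2) = 1*1 + 1*1 = 2
  catalan_number(3) = 1*2 + 1*1 + 2*1 = 5
  catalan_number(4) = 1*5 + 1*2 + 2*1 + 5*1 = 14
  catalan_number(5) = 1*14 + 1*5 + 2*2 + 5*1 + 14*1 = 42
  catalan_number(6) = 1*42 + 1*14 + 2*5 + 5*2 + 14*1 + 42*1 = 132
  catalan_number(7) = 1*132 + 1*42 + 2*14 + 5*5 + 14*2 + 42*1 + 132*1 = 429
  catalan_number(8) = 1*429 + 1*132 + 2*42 + 5*14 + 14*5 + 42*2 + 132*1 + 429*1 = 1430
  catalan_number(9) = 1*1430 + 1*429 + 2*132 + 5*42 + 14*14 + 42*5 + 132*2 + 429*1 + 1430*1 = 4862
Now catalan_number(10):
  catalan_number(0)*catalan_number(9) = 1*4862 = 4862
  catalan_number(1)*catalan_number(8) = 1*1430 = 1430
  catalan_number(2)*catalan_number(7) = 2*429 = 858
  catalan_number(3)*catalan_number(6) = 5*132 = 660
  catalan_number(4)*catalan_number(5) = 14*42 = 588
  catalan_number(5)*catalan_number(4) = 42*14 = 588
  catalan_number(6)*catalan_number(3) = 132*5 = 660
  catalan_number(7)*catalan_number(2) = 429*2 = 858
  catalan_number(8)*catalan_number(1) = 1430*1 = 1430
  catalan_number(9)*catalan_number(0) = 4862*1 = 4862
= 4862 + 1430 + 858 + 660 + 588 + 588 + 660 + 858 + 1430 + 4862
= 16796


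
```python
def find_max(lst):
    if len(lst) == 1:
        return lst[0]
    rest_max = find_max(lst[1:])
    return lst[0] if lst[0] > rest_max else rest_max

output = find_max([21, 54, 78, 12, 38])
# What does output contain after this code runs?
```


find_max([21, 54, 78, 12, 38])
= compare 21 with find_max([54, 78, 12, 38])
= compare 54 with find_max([78, 12, 38])
= compare 78 with find_max([12, 38])
= compare 12 with find_max([38])
Base: find_max([38]) = 38
compare 12 with 38: max = 38
compare 78 with 38: max = 78
compare 54 with 78: max = 78
compare 21 with 78: max = 78
= 78


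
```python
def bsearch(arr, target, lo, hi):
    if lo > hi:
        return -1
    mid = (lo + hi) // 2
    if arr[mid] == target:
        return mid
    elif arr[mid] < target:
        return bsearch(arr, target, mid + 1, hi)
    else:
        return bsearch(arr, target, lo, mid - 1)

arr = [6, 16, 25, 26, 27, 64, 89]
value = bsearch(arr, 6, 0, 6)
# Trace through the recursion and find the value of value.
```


bsearch(arr, 6, 0, 6)
lo=0, hi=6, mid=3, arr[mid]=26
26 > 6, search left half
lo=0, hi=2, mid=1, arr[mid]=16
16 > 6, search left half
lo=0, hi=0, mid=0, arr[mid]=6
arr[0] == 6, found at index 0
= 0


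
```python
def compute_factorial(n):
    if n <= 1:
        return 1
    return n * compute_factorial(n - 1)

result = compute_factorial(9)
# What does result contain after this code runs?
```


compute_factorial(9)
= 9 * compute_factorial(8)
= 9 * 8 * compute_factorial(7)
= 9 * 8 * 7 * compute_factorial(6)
= 9 * 8 * 7 * 6 * compute_factorial(5)
= 9 * 8 * 7 * 6 * 5 * compute_factorial(4)
= 9 * 8 * 7 * 6 * 5 * 4 * compute_factorial(3)
= 9 * 8 * 7 * 6 * 5 * 4 * 3 * compute_factorial(2)
= 9 * 8 * 7 * 6 * 5 * 4 * 3 * 2 * compute_factorial(1)
= 9 * 8 * 7 * 6 * 5 * 4 * 3 * 2 * 1
= 362880


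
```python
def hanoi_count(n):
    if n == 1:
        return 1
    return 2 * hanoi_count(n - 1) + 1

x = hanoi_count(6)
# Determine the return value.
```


hanoi_count(6)
= 2 * hanoi_count(5) + 1
= 2 * (2 * hanoi_count(4) + 1) + 1
= 2 * (2 * (2 * hanoi_count(3) + 1) + 1) + 1
= 2 * (2 * (2 * (2 * hanoi_count(2) + 1) + 1) + 1) + 1
= 2 * (2 * (2 * (2 * (2 * hanoi_count(1) + 1) + 1) + 1) + 1) + 1
Now compute bottom-up:
hanoi_count(1) = 1
hanoi_count(2) = 2 * 1 + 1 = 3
hanoi_count(3) = 2 * 3 + 1 = 7
hanoi_count(4) = 2 * 7 + 1 = 15
hanoi_count(5) = 2 * 15 + 1 = 31
hanoi_count(6) = 2 * 31 + 1 = 63
= 63


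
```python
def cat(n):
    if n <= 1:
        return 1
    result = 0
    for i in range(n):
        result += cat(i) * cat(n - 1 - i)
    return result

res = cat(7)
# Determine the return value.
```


cat(7)
= sum of cat(i) * cat(7-1-i) for i in 0..6
First compute sub-values bottom-up:
  cat(0) = 1, cat(1) = 1
  cat(2) = 1*1 + 1*1 = 2
  cat(3) = 1*2 + 1*1 + 2*1 = 5
  cat(4) = 1*5 + 1*2 + 2*1 + 5*1 = 14
  cat(5) = 1*14 + 1*5 + 2*2 + 5*1 + 14*1 = 42
  cat(6) = 1*42 + 1*14 + 2*5 + 5*2 + 14*1 + 42*1 = 132
Now cat(7):
  cat(0)*cat(6) = 1*132 = 132
  cat(1)*cat(5) = 1*42 = 42
  cat(2)*cat(4) = 2*14 = 28
  cat(3)*cat(3) = 5*5 = 25
  cat(4)*cat(2) = 14*2 = 28
  cat(5)*cat(1) = 42*1 = 42
  cat(6)*cat(0) = 132*1 = 132
= 132 + 42 + 28 + 25 + 28 + 42 + 132
= 429


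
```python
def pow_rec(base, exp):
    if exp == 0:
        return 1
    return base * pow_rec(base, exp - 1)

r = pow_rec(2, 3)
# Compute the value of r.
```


pow_rec(2, 3)
= 2 * pow_rec(2, 2)
= 2 * 2 * pow_rec(2, 1)
= 2 * 2 * 2 * pow_rec(2, 0)
= 2 * 2 * 2 * 1
= 8


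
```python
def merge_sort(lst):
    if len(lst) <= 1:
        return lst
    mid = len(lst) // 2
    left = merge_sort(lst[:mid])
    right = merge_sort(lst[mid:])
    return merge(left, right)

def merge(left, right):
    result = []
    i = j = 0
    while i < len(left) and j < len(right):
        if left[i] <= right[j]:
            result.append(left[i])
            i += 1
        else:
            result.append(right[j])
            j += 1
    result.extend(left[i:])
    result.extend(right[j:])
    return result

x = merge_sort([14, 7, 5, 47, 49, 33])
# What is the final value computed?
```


merge_sort([14, 7, 5, 47, 49, 33])
Split into [14, 7, 5] and [47, 49, 33]
Left sorted: [5, 7, 14]
Right sorted: [33, 47, 49]
Merge [5, 7, 14] and [33, 47, 49]
= [5, 7, 14, 33, 47, 49]


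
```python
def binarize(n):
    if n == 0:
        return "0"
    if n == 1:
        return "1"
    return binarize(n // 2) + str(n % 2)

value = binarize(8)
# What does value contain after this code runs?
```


binarize(8)
= binarize(4) + "0"
= binarize(2) + "0" + "0"
= binarize(1) + "0" + "0" + "0"
= "1" + "0" + "0" + "0"
= "1000"


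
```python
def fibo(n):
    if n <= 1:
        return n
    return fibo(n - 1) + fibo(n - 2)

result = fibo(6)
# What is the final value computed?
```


fibo(6)
= fibo(5) + fibo(4)
= (fibo(4) + fibo(3)) + fibo(4)
Computing bottom-up: fibo(0)=0, fibo(1)=1, fibo(2)=1, fibo(3)=2, fibo(4)=3, fibo(5)=5, fibo(6)=8
= 8


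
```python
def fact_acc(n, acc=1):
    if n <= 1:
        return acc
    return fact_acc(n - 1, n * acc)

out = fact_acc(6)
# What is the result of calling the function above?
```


fact_acc(6, 1)
= fact_acc(5, 6 * 1) = fact_acc(5, 6)
= fact_acc(4, 5 * 6) = fact_acc(4, 30)
= fact_acc(3, 4 * 30) = fact_acc(3, 120)
= fact_acc(2, 3 * 120) = fact_acc(2, 360)
= fact_acc(1, 2 * 360) = fact_acc(1, 720)
n <= 1, return acc = 720


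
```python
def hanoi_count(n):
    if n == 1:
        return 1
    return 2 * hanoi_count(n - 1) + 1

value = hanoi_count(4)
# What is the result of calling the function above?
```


hanoi_count(4)
= 2 * hanoi_count(3) + 1
= 2 * (2 * hanoi_count(2) + 1) + 1
= 2 * (2 * (2 * hanoi_count(1) + 1) + 1) + 1
Now compute bottom-up:
hanoi_count(1) = 1
hanoi_count(2) = 2 * 1 + 1 = 3
hanoi_count(3) = 2 * 3 + 1 = 7
hanoi_count(4) = 2 * 7 + 1 = 15
= 15


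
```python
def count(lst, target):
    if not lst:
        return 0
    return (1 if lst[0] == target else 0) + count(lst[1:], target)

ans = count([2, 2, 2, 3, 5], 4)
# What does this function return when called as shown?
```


count([2, 2, 2, 3, 5], 4)
lst[0]=2 != 4: 0 + count([2, 2, 3, 5], 4)
lst[0]=2 != 4: 0 + count([2, 3, 5], 4)
lst[0]=2 != 4: 0 + count([3, 5], 4)
lst[0]=3 != 4: 0 + count([5], 4)
lst[0]=5 != 4: 0 + count([], 4)
= 0


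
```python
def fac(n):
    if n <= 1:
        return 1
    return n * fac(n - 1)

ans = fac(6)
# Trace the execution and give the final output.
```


fac(6)
= 6 * fac(5)
= 6 * 5 * fac(4)
= 6 * 5 * 4 * fac(3)
= 6 * 5 * 4 * 3 * fac(2)
= 6 * 5 * 4 * 3 * 2 * fac(1)
= 6 * 5 * 4 * 3 * 2 * 1
= 720


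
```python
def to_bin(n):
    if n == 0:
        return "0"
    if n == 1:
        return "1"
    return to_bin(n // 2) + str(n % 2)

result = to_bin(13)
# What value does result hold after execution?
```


to_bin(13)
= to_bin(6) + "1"
= to_bin(3) + "0" + "1"
= to_bin(1) + "1" + "0" + "1"
= "1" + "1" + "0" + "1"
= "1101"


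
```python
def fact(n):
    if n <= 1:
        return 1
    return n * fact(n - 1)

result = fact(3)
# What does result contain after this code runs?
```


fact(3)
= 3 * fact(2)
= 3 * 2 * fact(1)
= 3 * 2 * 1
= 6


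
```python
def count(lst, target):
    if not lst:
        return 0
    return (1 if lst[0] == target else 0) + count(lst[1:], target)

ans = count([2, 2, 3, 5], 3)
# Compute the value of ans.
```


count([2, 2, 3, 5], 3)
lst[0]=2 != 3: 0 + count([2, 3, 5], 3)
lst[0]=2 != 3: 0 + count([3, 5], 3)
lst[0]=3 == 3: 1 + count([5], 3)
lst[0]=5 != 3: 0 + count([], 3)
= 1


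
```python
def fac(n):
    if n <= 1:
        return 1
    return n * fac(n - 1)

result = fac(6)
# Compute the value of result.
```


fac(6)
= 6 * fac(5)
= 6 * 5 * fac(4)
= 6 * 5 * 4 * fac(3)
= 6 * 5 * 4 * 3 * fac(2)
= 6 * 5 * 4 * 3 * 2 * fac(1)
= 6 * 5 * 4 * 3 * 2 * 1
= 720


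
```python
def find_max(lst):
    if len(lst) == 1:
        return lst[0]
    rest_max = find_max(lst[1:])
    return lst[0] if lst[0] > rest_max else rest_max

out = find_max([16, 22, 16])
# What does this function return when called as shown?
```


find_max([16, 22, 16])
= compare 16 with find_max([22, 16])
= compare 22 with find_max([16])
Base: find_max([16]) = 16
compare 22 with 16: max = 22
compare 16 with 22: max = 22
= 22


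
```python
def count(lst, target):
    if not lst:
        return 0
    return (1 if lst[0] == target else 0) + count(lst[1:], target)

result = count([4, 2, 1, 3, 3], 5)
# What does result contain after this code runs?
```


count([4, 2, 1, 3, 3], 5)
lst[0]=4 != 5: 0 + count([2, 1, 3, 3], 5)
lst[0]=2 != 5: 0 + count([1, 3, 3], 5)
lst[0]=1 != 5: 0 + count([3, 3], 5)
lst[0]=3 != 5: 0 + count([3], 5)
lst[0]=3 != 5: 0 + count([], 5)
= 0


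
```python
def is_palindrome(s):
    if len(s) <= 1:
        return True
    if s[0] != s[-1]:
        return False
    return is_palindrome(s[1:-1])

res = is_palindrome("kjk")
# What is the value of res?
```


is_palindrome("kjk")
"kjk": s[0]='k' == s[-1]='k' -> is_palindrome("j")
"j": len <= 1 -> True
= True


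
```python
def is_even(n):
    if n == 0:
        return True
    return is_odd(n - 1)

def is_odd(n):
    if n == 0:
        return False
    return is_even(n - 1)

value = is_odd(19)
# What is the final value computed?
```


is_odd(19)
= is_even(18)
= is_odd(17)
= is_even(16)
= is_odd(15)
= is_even(14)
= is_odd(13)
= is_even(12)
= is_odd(11)
= is_even(10)
= is_odd(9)
= is_even(8)
= is_odd(7)
= is_even(6)
= is_odd(5)
= is_even(4)
= is_odd(3)
= is_even(2)
= is_odd(1)
= is_even(0)
n == 0: return True
= True


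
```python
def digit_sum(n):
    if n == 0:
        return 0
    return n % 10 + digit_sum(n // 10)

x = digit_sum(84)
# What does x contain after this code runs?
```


digit_sum(84)
= 4 + digit_sum(8)
= 4 + 8 + digit_sum(0)
= 4 + 8 + 0
= 12
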